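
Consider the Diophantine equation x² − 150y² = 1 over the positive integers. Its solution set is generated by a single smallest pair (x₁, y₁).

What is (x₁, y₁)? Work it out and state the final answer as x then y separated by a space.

[12; 4,24] for √150; ℓ=2 ⇒ convergent index 1
step 0: (12, 1)  from 12·(1,0) + (0,1)
step 1: (49, 4)  from 4·(12,1) + (1,0)
fundamental: x₁=49, y₁=4  (since 2401 − 150·16 = 1)

49 4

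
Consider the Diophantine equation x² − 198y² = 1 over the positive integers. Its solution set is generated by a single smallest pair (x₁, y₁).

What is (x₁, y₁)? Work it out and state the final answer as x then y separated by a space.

d=198: √d = [14; 14,28] (ℓ=2, even), read p_1/q_1
i=0: a=14 ⇒ p=14, q=1
i=1: a=14 ⇒ p=197, q=14
fundamental: x₁=197, y₁=14  (since 38809 − 198·196 = 1)

197 14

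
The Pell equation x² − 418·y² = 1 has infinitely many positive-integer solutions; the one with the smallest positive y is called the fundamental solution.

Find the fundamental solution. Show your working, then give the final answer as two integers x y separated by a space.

[20; 2,4,20,4,2,40] for √418; ℓ=6 ⇒ convergent index 5
k=0  a_k=20  p_k/q_k = 20/1
k=1  a_k=2  p_k/q_k = 41/2
…
k=3  a_k=20  p_k/q_k = 3721/182
k=4  a_k=4  p_k/q_k = 15068/737
k=5  a_k=2  p_k/q_k = 33857/1656
fundamental: x₁=33857, y₁=1656  (since 1146296449 − 418·2742336 = 1)

33857 1656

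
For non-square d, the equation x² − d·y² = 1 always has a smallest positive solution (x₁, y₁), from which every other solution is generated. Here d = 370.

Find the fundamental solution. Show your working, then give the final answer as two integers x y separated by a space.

√370 = [19; 4,4,38, …], period ℓ=3 (odd) → k=5
a_0=19:  p_0=19·1+0=19,  q_0=19·0+1=1
a_1=4:  p_1=4·19+1=77,  q_1=4·1+0=4
a_2=4:  p_2=4·77+19=327,  q_2=4·4+1=17
…
a_4=4:  p_4=4·12503+327=50339,  q_4=4·650+17=2617
a_5=4:  p_5=4·50339+12503=213859,  q_5=4·2617+650=11118
fundamental: x₁=213859, y₁=11118  (since 45735671881 − 370·123609924 = 1)

213859 11118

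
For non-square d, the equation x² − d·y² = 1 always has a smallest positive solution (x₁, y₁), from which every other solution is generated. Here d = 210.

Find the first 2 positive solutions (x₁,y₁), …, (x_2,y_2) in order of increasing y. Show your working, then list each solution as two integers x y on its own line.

29 2
1681 116

√210 → a₀=14, period (2,28); ℓ=2 even so k=1
step 0: (14, 1)  from 14·(1,0) + (0,1)
step 1: (29, 2)  from 2·(14,1) + (1,0)
(x₁, y₁) = (29, 2);  29² − 210·2² = 1 ✓
(29+2√210)^2 = 1681 + 116√210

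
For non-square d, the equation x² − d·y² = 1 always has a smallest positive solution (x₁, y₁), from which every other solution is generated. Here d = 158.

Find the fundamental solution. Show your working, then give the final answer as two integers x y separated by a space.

√158 = [12; 1,1,3,12,3,1,1,24, …], period ℓ=8 (even) → k=7
k=0  a_k=12  p_k/q_k = 12/1
k=1  a_k=1  p_k/q_k = 13/1
k=2  a_k=1  p_k/q_k = 25/2
k=3  a_k=3  p_k/q_k = 88/7
k=4  a_k=12  p_k/q_k = 1081/86
k=5  a_k=3  p_k/q_k = 3331/265
k=6  a_k=1  p_k/q_k = 4412/351
k=7  a_k=1  p_k/q_k = 7743/616
(x₁, y₁) = (7743, 616);  7743² − 158·616² = 1 ✓

7743 616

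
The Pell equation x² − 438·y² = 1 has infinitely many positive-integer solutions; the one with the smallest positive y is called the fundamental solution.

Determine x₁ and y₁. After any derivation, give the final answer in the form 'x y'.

293 14

[20; 1,12,1,40] for √438; ℓ=4 ⇒ convergent index 3
step 0: (20, 1)  from 20·(1,0) + (0,1)
step 1: (21, 1)  from 1·(20,1) + (1,0)
step 2: (272, 13)  from 12·(21,1) + (20,1)
step 3: (293, 14)  from 1·(272,13) + (21,1)
(x₁, y₁) = (293, 14);  293² − 438·14² = 1 ✓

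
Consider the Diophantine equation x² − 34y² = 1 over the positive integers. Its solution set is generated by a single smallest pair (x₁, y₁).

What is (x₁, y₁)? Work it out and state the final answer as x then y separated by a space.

35 6

d=34: √d = [5; 1,4,1,10] (ℓ=4, even), read p_3/q_3
i=0: a=5 ⇒ p=5, q=1
…
i=2: a=4 ⇒ p=29, q=5
i=3: a=1 ⇒ p=35, q=6
fundamental: x₁=35, y₁=6  (since 1225 − 34·36 = 1)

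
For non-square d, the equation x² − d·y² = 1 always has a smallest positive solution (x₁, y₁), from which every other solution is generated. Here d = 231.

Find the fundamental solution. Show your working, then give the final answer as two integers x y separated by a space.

d=231: √d = [15; 5,30] (ℓ=2, even), read p_1/q_1
a_0=15:  p_0=15·1+0=15,  q_0=15·0+1=1
a_1=5:  p_1=5·15+1=76,  q_1=5·1+0=5
(x₁, y₁) = (76, 5);  76² − 231·5² = 1 ✓

76 5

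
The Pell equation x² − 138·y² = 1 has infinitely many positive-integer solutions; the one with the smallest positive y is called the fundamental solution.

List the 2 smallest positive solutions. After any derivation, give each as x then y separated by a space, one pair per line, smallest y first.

47 4
4417 376

√138 = [11; 1,2,1,22, …], period ℓ=4 (even) → k=3
i=0: a=11 ⇒ p=11, q=1
i=1: a=1 ⇒ p=12, q=1
i=2: a=2 ⇒ p=35, q=3
i=3: a=1 ⇒ p=47, q=4
(x₁, y₁) = (47, 4);  47² − 138·4² = 1 ✓
k=2:  x_2 = 47·47+138·4·4 = 4417,  y_2 = 47·4+4·47 = 376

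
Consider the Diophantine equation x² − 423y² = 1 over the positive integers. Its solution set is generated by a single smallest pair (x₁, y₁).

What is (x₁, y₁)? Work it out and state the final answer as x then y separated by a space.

4607 224

√423 = [20; 1,1,3,4,3,1,1,40, …], period ℓ=8 (even) → k=7
a_0=20:  p_0=20·1+0=20,  q_0=20·0+1=1
…
a_2=1:  p_2=1·21+20=41,  q_2=1·1+1=2
…
a_4=4:  p_4=4·144+41=617,  q_4=4·7+2=30
…
a_6=1:  p_6=1·1995+617=2612,  q_6=1·97+30=127
a_7=1:  p_7=1·2612+1995=4607,  q_7=1·127+97=224
(x₁, y₁) = (4607, 224);  4607² − 423·224² = 1 ✓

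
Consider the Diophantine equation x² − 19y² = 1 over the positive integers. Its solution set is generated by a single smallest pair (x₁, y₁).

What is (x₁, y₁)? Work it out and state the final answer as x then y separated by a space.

[4; 2,1,3,1,2,8] for √19; ℓ=6 ⇒ convergent index 5
a_0=4:  p_0=4·1+0=4,  q_0=4·0+1=1
…
a_3=3:  p_3=3·13+9=48,  q_3=3·3+2=11
a_4=1:  p_4=1·48+13=61,  q_4=1·11+3=14
a_5=2:  p_5=2·61+48=170,  q_5=2·14+11=39
(x₁, y₁) = (170, 39);  170² − 19·39² = 1 ✓

170 39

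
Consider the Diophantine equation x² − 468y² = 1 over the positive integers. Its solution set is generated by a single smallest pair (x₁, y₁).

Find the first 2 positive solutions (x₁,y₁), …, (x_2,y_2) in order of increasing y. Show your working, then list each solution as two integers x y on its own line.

649 30
842401 38940

√468 = [21; 1,1,1,2,1,1,1,42, …], period ℓ=8 (even) → k=7
i=0: a=21 ⇒ p=21, q=1
…
i=2: a=1 ⇒ p=43, q=2
i=3: a=1 ⇒ p=65, q=3
…
i=6: a=1 ⇒ p=411, q=19
i=7: a=1 ⇒ p=649, q=30
→ (649, 30).  Check: 649²=421201, 468·30²=421200, difference 1.
k=2:  x_2 = 649·649+468·30·30 = 842401,  y_2 = 649·30+30·649 = 38940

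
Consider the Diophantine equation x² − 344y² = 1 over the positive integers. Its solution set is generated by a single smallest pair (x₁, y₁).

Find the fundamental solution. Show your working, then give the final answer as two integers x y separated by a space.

10405 561

√344 = [18; 1,1,4,1,3,1,4,1,1,36, …], period ℓ=10 (even) → k=9
step 0: (18, 1)  from 18·(1,0) + (0,1)
step 1: (19, 1)  from 1·(18,1) + (1,0)
step 2: (37, 2)  from 1·(19,1) + (18,1)
step 3: (167, 9)  from 4·(37,2) + (19,1)
…
step 5: (779, 42)  from 3·(204,11) + (167,9)
step 6: (983, 53)  from 1·(779,42) + (204,11)
step 7: (4711, 254)  from 4·(983,53) + (779,42)
step 8: (5694, 307)  from 1·(4711,254) + (983,53)
step 9: (10405, 561)  from 1·(5694,307) + (4711,254)
→ (10405, 561).  Check: 10405²=108264025, 344·561²=108264024, difference 1.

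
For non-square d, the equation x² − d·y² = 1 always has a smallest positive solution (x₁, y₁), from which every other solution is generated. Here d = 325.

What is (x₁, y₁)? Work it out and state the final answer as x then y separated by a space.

649 36

[18; 36] for √325; ℓ=1 ⇒ convergent index 1
i=0: a=18 ⇒ p=18, q=1
i=1: a=36 ⇒ p=649, q=36
→ (649, 36).  Check: 649²=421201, 325·36²=421200, difference 1.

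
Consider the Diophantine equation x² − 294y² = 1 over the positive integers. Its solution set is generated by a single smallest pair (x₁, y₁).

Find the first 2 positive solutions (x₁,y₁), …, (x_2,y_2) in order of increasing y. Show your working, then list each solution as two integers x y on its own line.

4801 280
46099201 2688560

[17; 6,1,4,1,6,34] for √294; ℓ=6 ⇒ convergent index 5
k=0  a_k=17  p_k/q_k = 17/1
…
k=4  a_k=1  p_k/q_k = 703/41
k=5  a_k=6  p_k/q_k = 4801/280
(x₁, y₁) = (4801, 280);  4801² − 294·280² = 1 ✓
k=2:  x_2 = 4801·4801+294·280·280 = 46099201,  y_2 = 4801·280+280·4801 = 2688560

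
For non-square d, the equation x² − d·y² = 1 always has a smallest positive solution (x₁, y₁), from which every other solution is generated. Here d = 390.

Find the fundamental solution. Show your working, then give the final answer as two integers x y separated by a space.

79 4

√390 = [19; 1,2,1,38, …], period ℓ=4 (even) → k=3
k=0  a_k=19  p_k/q_k = 19/1
k=1  a_k=1  p_k/q_k = 20/1
k=2  a_k=2  p_k/q_k = 59/3
k=3  a_k=1  p_k/q_k = 79/4
fundamental: x₁=79, y₁=4  (since 6241 − 390·16 = 1)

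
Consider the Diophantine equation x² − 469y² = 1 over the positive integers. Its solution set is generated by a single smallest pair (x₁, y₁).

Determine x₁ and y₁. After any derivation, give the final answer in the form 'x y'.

d=469: √d = [21; 1,1,1,10,6,10,1,1,1,42] (ℓ=10, even), read p_9/q_9
k=0  a_k=21  p_k/q_k = 21/1
…
k=2  a_k=1  p_k/q_k = 43/2
…
k=6  a_k=10  p_k/q_k = 42923/1982
k=7  a_k=1  p_k/q_k = 47146/2177
k=8  a_k=1  p_k/q_k = 90069/4159
k=9  a_k=1  p_k/q_k = 137215/6336
(x₁, y₁) = (137215, 6336);  137215² − 469·6336² = 1 ✓

137215 6336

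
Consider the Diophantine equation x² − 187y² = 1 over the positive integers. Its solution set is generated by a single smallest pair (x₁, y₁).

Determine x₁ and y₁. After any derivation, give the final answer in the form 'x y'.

√187 → a₀=13, period (1,2,13,2,1,26); ℓ=6 even so k=5
step 0: (13, 1)  from 13·(1,0) + (0,1)
…
step 3: (547, 40)  from 13·(41,3) + (14,1)
step 4: (1135, 83)  from 2·(547,40) + (41,3)
step 5: (1682, 123)  from 1·(1135,83) + (547,40)
→ (1682, 123).  Check: 1682²=2829124, 187·123²=2829123, difference 1.

1682 123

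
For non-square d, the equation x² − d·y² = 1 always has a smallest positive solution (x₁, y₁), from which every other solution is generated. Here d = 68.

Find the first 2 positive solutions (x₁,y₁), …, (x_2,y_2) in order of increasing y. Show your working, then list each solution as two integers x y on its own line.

33 4
2177 264

√68 → a₀=8, period (4,16); ℓ=2 even so k=1
k=0  a_k=8  p_k/q_k = 8/1
k=1  a_k=4  p_k/q_k = 33/4
→ (33, 4).  Check: 33²=1089, 68·4²=1088, difference 1.
n=2: (33,4)∘(33,4) = (33·33+68·4·4, 33·4+4·33) = (2177,264)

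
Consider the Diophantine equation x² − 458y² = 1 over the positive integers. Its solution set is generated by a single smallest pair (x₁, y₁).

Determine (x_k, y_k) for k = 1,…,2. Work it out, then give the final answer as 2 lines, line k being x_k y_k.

22899 1070
1048728401 49003860

[21; 2,2,42] for √458; ℓ=3 ⇒ convergent index 5
step 0: (21, 1)  from 21·(1,0) + (0,1)
…
step 2: (107, 5)  from 2·(43,2) + (21,1)
…
step 4: (9181, 429)  from 2·(4537,212) + (107,5)
step 5: (22899, 1070)  from 2·(9181,429) + (4537,212)
fundamental: x₁=22899, y₁=1070  (since 524364201 − 458·1144900 = 1)
(x_2, y_2) = (22899·22899 + 458·1070·1070, 22899·1070 + 1070·22899) = (1048728401, 49003860)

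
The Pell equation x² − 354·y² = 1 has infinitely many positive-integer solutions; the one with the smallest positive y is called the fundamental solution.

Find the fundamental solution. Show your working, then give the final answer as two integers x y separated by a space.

d=354: √d = [18; 1,4,2,2,18,2,2,4,1,36] (ℓ=10, even), read p_9/q_9
k=0  a_k=18  p_k/q_k = 18/1
k=1  a_k=1  p_k/q_k = 19/1
…
k=3  a_k=2  p_k/q_k = 207/11
…
k=6  a_k=2  p_k/q_k = 19210/1021
…
k=8  a_k=4  p_k/q_k = 210294/11177
k=9  a_k=1  p_k/q_k = 258065/13716
(x₁, y₁) = (258065, 13716);  258065² − 354·13716² = 1 ✓

258065 13716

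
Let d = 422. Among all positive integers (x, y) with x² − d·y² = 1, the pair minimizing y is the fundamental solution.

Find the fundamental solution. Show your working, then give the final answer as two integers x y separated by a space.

[20; 1,1,5,2,1,…,1,1,40] for √422; ℓ=14 ⇒ convergent index 13
k=0  a_k=20  p_k/q_k = 20/1
k=1  a_k=1  p_k/q_k = 21/1
…
k=3  a_k=5  p_k/q_k = 226/11
k=4  a_k=2  p_k/q_k = 493/24
k=5  a_k=1  p_k/q_k = 719/35
…
k=7  a_k=20  p_k/q_k = 53719/2615
k=8  a_k=3  p_k/q_k = 163807/7974
k=9  a_k=1  p_k/q_k = 217526/10589
k=10  a_k=2  p_k/q_k = 598859/29152
k=11  a_k=5  p_k/q_k = 3211821/156349
k=12  a_k=1  p_k/q_k = 3810680/185501
k=13  a_k=1  p_k/q_k = 7022501/341850
fundamental: x₁=7022501, y₁=341850  (since 49315520295001 − 422·116861422500 = 1)

7022501 341850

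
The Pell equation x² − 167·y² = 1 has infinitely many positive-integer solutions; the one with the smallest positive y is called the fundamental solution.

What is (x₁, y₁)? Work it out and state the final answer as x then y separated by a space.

√167 = [12; 1,11,1,24, …], period ℓ=4 (even) → k=3
step 0: (12, 1)  from 12·(1,0) + (0,1)
step 1: (13, 1)  from 1·(12,1) + (1,0)
step 2: (155, 12)  from 11·(13,1) + (12,1)
step 3: (168, 13)  from 1·(155,12) + (13,1)
fundamental: x₁=168, y₁=13  (since 28224 − 167·169 = 1)

168 13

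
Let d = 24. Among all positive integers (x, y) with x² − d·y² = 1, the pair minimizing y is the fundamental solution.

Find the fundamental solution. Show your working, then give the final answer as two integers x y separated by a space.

d=24: √d = [4; 1,8] (ℓ=2, even), read p_1/q_1
k=0  a_k=4  p_k/q_k = 4/1
k=1  a_k=1  p_k/q_k = 5/1
→ (5, 1).  Check: 5²=25, 24·1²=24, difference 1.

5 1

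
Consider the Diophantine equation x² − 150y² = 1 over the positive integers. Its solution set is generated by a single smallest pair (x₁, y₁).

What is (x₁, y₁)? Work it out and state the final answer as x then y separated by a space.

d=150: √d = [12; 4,24] (ℓ=2, even), read p_1/q_1
k=0  a_k=12  p_k/q_k = 12/1
k=1  a_k=4  p_k/q_k = 49/4
→ (49, 4).  Check: 49²=2401, 150·4²=2400, difference 1.

49 4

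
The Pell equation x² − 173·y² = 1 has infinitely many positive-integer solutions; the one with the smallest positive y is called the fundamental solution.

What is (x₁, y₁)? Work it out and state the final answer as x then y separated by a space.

2499849 190060

√173 → a₀=13, period (6,1,1,6,26); ℓ=5 odd so k=9
k=0  a_k=13  p_k/q_k = 13/1
k=1  a_k=6  p_k/q_k = 79/6
k=2  a_k=1  p_k/q_k = 92/7
k=3  a_k=1  p_k/q_k = 171/13
k=4  a_k=6  p_k/q_k = 1118/85
k=5  a_k=26  p_k/q_k = 29239/2223
…
k=7  a_k=1  p_k/q_k = 205791/15646
k=8  a_k=1  p_k/q_k = 382343/29069
k=9  a_k=6  p_k/q_k = 2499849/190060
(x₁, y₁) = (2499849, 190060);  2499849² − 173·190060² = 1 ✓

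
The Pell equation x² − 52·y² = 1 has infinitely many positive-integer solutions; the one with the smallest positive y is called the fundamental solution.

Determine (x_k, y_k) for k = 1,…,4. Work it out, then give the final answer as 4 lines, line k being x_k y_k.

d=52: √d = [7; 4,1,2,1,4,14] (ℓ=6, even), read p_5/q_5
step 0: (7, 1)  from 7·(1,0) + (0,1)
step 1: (29, 4)  from 4·(7,1) + (1,0)
…
step 4: (137, 19)  from 1·(101,14) + (36,5)
step 5: (649, 90)  from 4·(137,19) + (101,14)
(x₁, y₁) = (649, 90);  649² − 52·90² = 1 ✓
n=2: (649,90)∘(649,90) = (649·649+52·90·90, 649·90+90·649) = (842401,116820)
n=3: (842401,116820)∘(649,90) = (649·842401+52·90·116820, 649·116820+90·842401) = (1093435849,151632270)
n=4: (1093435849,151632270)∘(649,90) = (649·1093435849+52·90·151632270, 649·151632270+90·1093435849) = (1419278889601,196818569640)

649 90
842401 116820
1093435849 151632270
1419278889601 196818569640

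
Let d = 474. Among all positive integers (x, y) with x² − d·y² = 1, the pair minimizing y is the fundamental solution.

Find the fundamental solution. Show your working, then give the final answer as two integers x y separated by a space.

193549 8890

[21; 1,3,2,1,1,…,3,1,42] for √474; ℓ=14 ⇒ convergent index 13
a_0=21:  p_0=21·1+0=21,  q_0=21·0+1=1
…
a_5=1:  p_5=1·283+196=479,  q_5=1·13+9=22
…
a_7=6:  p_7=6·762+479=5051,  q_7=6·35+22=232
…
a_9=1:  p_9=1·5813+5051=10864,  q_9=1·267+232=499
…
a_12=3:  p_12=3·44218+16677=149331,  q_12=3·2031+766=6859
a_13=1:  p_13=1·149331+44218=193549,  q_13=1·6859+2031=8890
fundamental: x₁=193549, y₁=8890  (since 37461215401 − 474·79032100 = 1)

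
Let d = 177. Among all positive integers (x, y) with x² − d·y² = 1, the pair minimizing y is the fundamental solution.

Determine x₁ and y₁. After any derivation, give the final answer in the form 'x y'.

62423 4692

√177 → a₀=13, period (3,3,2,8,2,3,3,26); ℓ=8 even so k=7
k=0  a_k=13  p_k/q_k = 13/1
…
k=3  a_k=2  p_k/q_k = 306/23
…
k=5  a_k=2  p_k/q_k = 5468/411
k=6  a_k=3  p_k/q_k = 18985/1427
k=7  a_k=3  p_k/q_k = 62423/4692
fundamental: x₁=62423, y₁=4692  (since 3896630929 − 177·22014864 = 1)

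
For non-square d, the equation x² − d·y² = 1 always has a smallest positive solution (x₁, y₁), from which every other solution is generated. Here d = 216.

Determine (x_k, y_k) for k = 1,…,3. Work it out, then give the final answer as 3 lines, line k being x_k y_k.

485 33
470449 32010
456335045 31049667

d=216: √d = [14; 1,2,3,2,1,28] (ℓ=6, even), read p_5/q_5
a_0=14:  p_0=14·1+0=14,  q_0=14·0+1=1
a_1=1:  p_1=1·14+1=15,  q_1=1·1+0=1
a_2=2:  p_2=2·15+14=44,  q_2=2·1+1=3
…
a_4=2:  p_4=2·147+44=338,  q_4=2·10+3=23
a_5=1:  p_5=1·338+147=485,  q_5=1·23+10=33
fundamental: x₁=485, y₁=33  (since 235225 − 216·1089 = 1)
n=2: (485,33)∘(485,33) = (485·485+216·33·33, 485·33+33·485) = (470449,32010)
n=3: (470449,32010)∘(485,33) = (485·470449+216·33·32010, 485·32010+33·470449) = (456335045,31049667)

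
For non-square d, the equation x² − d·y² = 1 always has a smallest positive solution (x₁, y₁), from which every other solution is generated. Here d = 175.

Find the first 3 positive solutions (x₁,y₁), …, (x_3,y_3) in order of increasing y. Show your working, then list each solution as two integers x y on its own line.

√175 → a₀=13, period (4,2,1,2,4,26); ℓ=6 even so k=5
step 0: (13, 1)  from 13·(1,0) + (0,1)
step 1: (53, 4)  from 4·(13,1) + (1,0)
step 2: (119, 9)  from 2·(53,4) + (13,1)
…
step 4: (463, 35)  from 2·(172,13) + (119,9)
step 5: (2024, 153)  from 4·(463,35) + (172,13)
fundamental: x₁=2024, y₁=153  (since 4096576 − 175·23409 = 1)
n=2: (2024,153)∘(2024,153) = (2024·2024+175·153·153, 2024·153+153·2024) = (8193151,619344)
n=3: (8193151,619344)∘(2024,153) = (2024·8193151+175·153·619344, 2024·619344+153·8193151) = (33165873224,2507104359)

2024 153
8193151 619344
33165873224 2507104359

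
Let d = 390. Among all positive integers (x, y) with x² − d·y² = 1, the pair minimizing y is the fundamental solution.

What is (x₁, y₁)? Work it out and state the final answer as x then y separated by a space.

√390 = [19; 1,2,1,38, …], period ℓ=4 (even) → k=3
k=0  a_k=19  p_k/q_k = 19/1
…
k=2  a_k=2  p_k/q_k = 59/3
k=3  a_k=1  p_k/q_k = 79/4
fundamental: x₁=79, y₁=4  (since 6241 − 390·16 = 1)

79 4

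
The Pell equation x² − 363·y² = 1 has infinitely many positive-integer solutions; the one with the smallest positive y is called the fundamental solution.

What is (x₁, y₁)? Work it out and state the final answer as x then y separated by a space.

[19; 19,38] for √363; ℓ=2 ⇒ convergent index 1
step 0: (19, 1)  from 19·(1,0) + (0,1)
step 1: (362, 19)  from 19·(19,1) + (1,0)
fundamental: x₁=362, y₁=19  (since 131044 − 363·361 = 1)

362 19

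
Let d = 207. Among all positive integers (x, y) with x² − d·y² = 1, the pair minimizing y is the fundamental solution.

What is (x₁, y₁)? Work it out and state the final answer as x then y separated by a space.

√207 = [14; 2,1,1,2,1,1,2,28, …], period ℓ=8 (even) → k=7
a_0=14:  p_0=14·1+0=14,  q_0=14·0+1=1
a_1=2:  p_1=2·14+1=29,  q_1=2·1+0=2
a_2=1:  p_2=1·29+14=43,  q_2=1·2+1=3
a_3=1:  p_3=1·43+29=72,  q_3=1·3+2=5
a_4=2:  p_4=2·72+43=187,  q_4=2·5+3=13
a_5=1:  p_5=1·187+72=259,  q_5=1·13+5=18
a_6=1:  p_6=1·259+187=446,  q_6=1·18+13=31
a_7=2:  p_7=2·446+259=1151,  q_7=2·31+18=80
fundamental: x₁=1151, y₁=80  (since 1324801 − 207·6400 = 1)

1151 80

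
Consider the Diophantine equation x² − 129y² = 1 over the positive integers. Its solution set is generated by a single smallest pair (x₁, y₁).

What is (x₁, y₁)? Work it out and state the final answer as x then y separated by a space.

[11; 2,1,3,1,6,1,3,1,2,22] for √129; ℓ=10 ⇒ convergent index 9
i=0: a=11 ⇒ p=11, q=1
i=1: a=2 ⇒ p=23, q=2
i=2: a=1 ⇒ p=34, q=3
i=3: a=3 ⇒ p=125, q=11
i=4: a=1 ⇒ p=159, q=14
…
i=7: a=3 ⇒ p=4793, q=422
i=8: a=1 ⇒ p=6031, q=531
i=9: a=2 ⇒ p=16855, q=1484
fundamental: x₁=16855, y₁=1484  (since 284091025 − 129·2202256 = 1)

16855 1484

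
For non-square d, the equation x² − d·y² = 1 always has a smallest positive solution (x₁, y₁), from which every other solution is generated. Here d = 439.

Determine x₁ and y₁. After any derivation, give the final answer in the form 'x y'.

[20; 1,19,1,40] for √439; ℓ=4 ⇒ convergent index 3
i=0: a=20 ⇒ p=20, q=1
…
i=2: a=19 ⇒ p=419, q=20
i=3: a=1 ⇒ p=440, q=21
(x₁, y₁) = (440, 21);  440² − 439·21² = 1 ✓

440 21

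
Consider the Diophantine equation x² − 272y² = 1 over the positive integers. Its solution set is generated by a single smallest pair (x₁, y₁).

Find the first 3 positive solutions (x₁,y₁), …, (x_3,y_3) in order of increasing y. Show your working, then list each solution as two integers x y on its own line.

33 2
2177 132
143649 8710

√272 = [16; 2,32, …], period ℓ=2 (even) → k=1
a_0=16:  p_0=16·1+0=16,  q_0=16·0+1=1
a_1=2:  p_1=2·16+1=33,  q_1=2·1+0=2
fundamental: x₁=33, y₁=2  (since 1089 − 272·4 = 1)
(x_2, y_2) = (33·33 + 272·2·2, 33·2 + 2·33) = (2177, 132)
(x_3, y_3) = (33·2177 + 272·2·132, 33·132 + 2·2177) = (143649, 8710)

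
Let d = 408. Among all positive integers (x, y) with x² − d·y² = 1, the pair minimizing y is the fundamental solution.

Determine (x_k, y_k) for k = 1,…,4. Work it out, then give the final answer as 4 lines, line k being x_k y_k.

√408 = [20; 5,40, …], period ℓ=2 (even) → k=1
k=0  a_k=20  p_k/q_k = 20/1
k=1  a_k=5  p_k/q_k = 101/5
→ (101, 5).  Check: 101²=10201, 408·5²=10200, difference 1.
(x_2, y_2) = (101·101 + 408·5·5, 101·5 + 5·101) = (20401, 1010)
(x_3, y_3) = (101·20401 + 408·5·1010, 101·1010 + 5·20401) = (4120901, 204015)
(x_4, y_4) = (101·4120901 + 408·5·204015, 101·204015 + 5·4120901) = (832401601, 41210020)

101 5
20401 1010
4120901 204015
832401601 41210020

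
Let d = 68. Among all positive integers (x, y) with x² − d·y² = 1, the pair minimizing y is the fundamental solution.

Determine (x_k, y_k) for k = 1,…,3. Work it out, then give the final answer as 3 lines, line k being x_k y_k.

33 4
2177 264
143649 17420

d=68: √d = [8; 4,16] (ℓ=2, even), read p_1/q_1
step 0: (8, 1)  from 8·(1,0) + (0,1)
step 1: (33, 4)  from 4·(8,1) + (1,0)
→ (33, 4).  Check: 33²=1089, 68·4²=1088, difference 1.
(x_2, y_2) = (33·33 + 68·4·4, 33·4 + 4·33) = (2177, 264)
(x_3, y_3) = (33·2177 + 68·4·264, 33·264 + 4·2177) = (143649, 17420)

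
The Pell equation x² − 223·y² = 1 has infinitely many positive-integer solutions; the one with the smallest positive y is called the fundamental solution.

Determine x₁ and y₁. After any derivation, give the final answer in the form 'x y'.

224 15

√223 = [14; 1,13,1,28, …], period ℓ=4 (even) → k=3
step 0: (14, 1)  from 14·(1,0) + (0,1)
…
step 2: (209, 14)  from 13·(15,1) + (14,1)
step 3: (224, 15)  from 1·(209,14) + (15,1)
(x₁, y₁) = (224, 15);  224² − 223·15² = 1 ✓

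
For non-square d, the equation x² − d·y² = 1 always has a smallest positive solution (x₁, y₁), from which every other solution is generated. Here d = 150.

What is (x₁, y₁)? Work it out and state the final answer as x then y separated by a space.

√150 = [12; 4,24, …], period ℓ=2 (even) → k=1
a_0=12:  p_0=12·1+0=12,  q_0=12·0+1=1
a_1=4:  p_1=4·12+1=49,  q_1=4·1+0=4
(x₁, y₁) = (49, 4);  49² − 150·4² = 1 ✓

49 4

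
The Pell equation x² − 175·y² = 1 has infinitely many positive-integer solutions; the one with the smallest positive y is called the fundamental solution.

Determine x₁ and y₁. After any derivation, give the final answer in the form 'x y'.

√175 = [13; 4,2,1,2,4,26, …], period ℓ=6 (even) → k=5
k=0  a_k=13  p_k/q_k = 13/1
k=1  a_k=4  p_k/q_k = 53/4
…
k=3  a_k=1  p_k/q_k = 172/13
k=4  a_k=2  p_k/q_k = 463/35
k=5  a_k=4  p_k/q_k = 2024/153
→ (2024, 153).  Check: 2024²=4096576, 175·153²=4096575, difference 1.

2024 153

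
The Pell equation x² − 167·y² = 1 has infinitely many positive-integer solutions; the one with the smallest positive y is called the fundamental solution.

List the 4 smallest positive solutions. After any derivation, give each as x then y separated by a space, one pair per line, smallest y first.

168 13
56447 4368
18966024 1467635
6372527617 493120992

[12; 1,11,1,24] for √167; ℓ=4 ⇒ convergent index 3
a_0=12:  p_0=12·1+0=12,  q_0=12·0+1=1
a_1=1:  p_1=1·12+1=13,  q_1=1·1+0=1
a_2=11:  p_2=11·13+12=155,  q_2=11·1+1=12
a_3=1:  p_3=1·155+13=168,  q_3=1·12+1=13
(x₁, y₁) = (168, 13);  168² − 167·13² = 1 ✓
(168+13√167)^2 = 56447 + 4368√167
(168+13√167)^3 = 18966024 + 1467635√167
(168+13√167)^4 = 6372527617 + 493120992√167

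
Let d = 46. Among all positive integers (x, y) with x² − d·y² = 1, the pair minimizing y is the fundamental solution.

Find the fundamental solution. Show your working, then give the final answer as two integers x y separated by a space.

24335 3588

√46 → a₀=6, period (1,3,1,1,2,6,2,1,1,3,1,12); ℓ=12 even so k=11
k=0  a_k=6  p_k/q_k = 6/1
k=1  a_k=1  p_k/q_k = 7/1
…
k=3  a_k=1  p_k/q_k = 34/5
k=4  a_k=1  p_k/q_k = 61/9
…
k=6  a_k=6  p_k/q_k = 997/147
k=7  a_k=2  p_k/q_k = 2150/317
…
k=10  a_k=3  p_k/q_k = 19038/2807
k=11  a_k=1  p_k/q_k = 24335/3588
→ (24335, 3588).  Check: 24335²=592192225, 46·3588²=592192224, difference 1.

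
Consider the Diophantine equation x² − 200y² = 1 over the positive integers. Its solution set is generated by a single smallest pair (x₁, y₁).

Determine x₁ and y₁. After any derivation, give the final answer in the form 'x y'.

√200 → a₀=14, period (7,28); ℓ=2 even so k=1
k=0  a_k=14  p_k/q_k = 14/1
k=1  a_k=7  p_k/q_k = 99/7
fundamental: x₁=99, y₁=7  (since 9801 − 200·49 = 1)

99 7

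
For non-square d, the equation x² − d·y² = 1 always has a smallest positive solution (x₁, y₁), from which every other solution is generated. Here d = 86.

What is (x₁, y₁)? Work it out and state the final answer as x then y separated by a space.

10405 1122

√86 = [9; 3,1,1,1,8,1,1,1,3,18, …], period ℓ=10 (even) → k=9
a_0=9:  p_0=9·1+0=9,  q_0=9·0+1=1
a_1=3:  p_1=3·9+1=28,  q_1=3·1+0=3
a_2=1:  p_2=1·28+9=37,  q_2=1·3+1=4
a_3=1:  p_3=1·37+28=65,  q_3=1·4+3=7
…
a_5=8:  p_5=8·102+65=881,  q_5=8·11+7=95
a_6=1:  p_6=1·881+102=983,  q_6=1·95+11=106
a_7=1:  p_7=1·983+881=1864,  q_7=1·106+95=201
a_8=1:  p_8=1·1864+983=2847,  q_8=1·201+106=307
a_9=3:  p_9=3·2847+1864=10405,  q_9=3·307+201=1122
fundamental: x₁=10405, y₁=1122  (since 108264025 − 86·1258884 = 1)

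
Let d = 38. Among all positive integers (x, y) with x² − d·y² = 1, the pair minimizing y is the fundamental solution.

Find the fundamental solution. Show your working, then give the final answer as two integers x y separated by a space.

[6; 6,12] for √38; ℓ=2 ⇒ convergent index 1
a_0=6:  p_0=6·1+0=6,  q_0=6·0+1=1
a_1=6:  p_1=6·6+1=37,  q_1=6·1+0=6
→ (37, 6).  Check: 37²=1369, 38·6²=1368, difference 1.

37 6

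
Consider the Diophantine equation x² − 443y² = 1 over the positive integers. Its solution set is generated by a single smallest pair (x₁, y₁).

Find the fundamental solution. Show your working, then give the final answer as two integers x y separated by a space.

442 21

[21; 21,42] for √443; ℓ=2 ⇒ convergent index 1
a_0=21:  p_0=21·1+0=21,  q_0=21·0+1=1
a_1=21:  p_1=21·21+1=442,  q_1=21·1+0=21
→ (442, 21).  Check: 442²=195364, 443·21²=195363, difference 1.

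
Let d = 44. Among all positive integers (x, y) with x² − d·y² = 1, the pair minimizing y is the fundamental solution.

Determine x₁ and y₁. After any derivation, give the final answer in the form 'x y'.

199 30

√44 = [6; 1,1,1,2,1,1,1,12, …], period ℓ=8 (even) → k=7
i=0: a=6 ⇒ p=6, q=1
i=1: a=1 ⇒ p=7, q=1
…
i=3: a=1 ⇒ p=20, q=3
i=4: a=2 ⇒ p=53, q=8
…
i=6: a=1 ⇒ p=126, q=19
i=7: a=1 ⇒ p=199, q=30
→ (199, 30).  Check: 199²=39601, 44·30²=39600, difference 1.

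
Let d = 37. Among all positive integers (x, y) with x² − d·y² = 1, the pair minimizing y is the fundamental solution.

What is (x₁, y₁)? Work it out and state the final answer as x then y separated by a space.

73 12

√37 = [6; 12, …], period ℓ=1 (odd) → k=1
i=0: a=6 ⇒ p=6, q=1
i=1: a=12 ⇒ p=73, q=12
→ (73, 12).  Check: 73²=5329, 37·12²=5328, difference 1.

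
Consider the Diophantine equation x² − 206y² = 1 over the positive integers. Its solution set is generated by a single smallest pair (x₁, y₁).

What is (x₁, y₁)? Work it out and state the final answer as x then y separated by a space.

59535 4148

√206 → a₀=14, period (2,1,5,14,5,1,2,28); ℓ=8 even so k=7
step 0: (14, 1)  from 14·(1,0) + (0,1)
…
step 2: (43, 3)  from 1·(29,2) + (14,1)
…
step 6: (20998, 1463)  from 1·(17539,1222) + (3459,241)
step 7: (59535, 4148)  from 2·(20998,1463) + (17539,1222)
fundamental: x₁=59535, y₁=4148  (since 3544416225 − 206·17205904 = 1)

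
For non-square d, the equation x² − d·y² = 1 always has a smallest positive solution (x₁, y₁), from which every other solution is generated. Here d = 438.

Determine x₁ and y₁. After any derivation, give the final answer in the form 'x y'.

√438 → a₀=20, period (1,12,1,40); ℓ=4 even so k=3
a_0=20:  p_0=20·1+0=20,  q_0=20·0+1=1
a_1=1:  p_1=1·20+1=21,  q_1=1·1+0=1
a_2=12:  p_2=12·21+20=272,  q_2=12·1+1=13
a_3=1:  p_3=1·272+21=293,  q_3=1·13+1=14
fundamental: x₁=293, y₁=14  (since 85849 − 438·196 = 1)

293 14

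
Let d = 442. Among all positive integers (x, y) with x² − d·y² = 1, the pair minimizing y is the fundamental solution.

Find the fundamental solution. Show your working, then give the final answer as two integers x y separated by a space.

883 42

√442 → a₀=21, period (42); ℓ=1 odd so k=1
step 0: (21, 1)  from 21·(1,0) + (0,1)
step 1: (883, 42)  from 42·(21,1) + (1,0)
fundamental: x₁=883, y₁=42  (since 779689 − 442·1764 = 1)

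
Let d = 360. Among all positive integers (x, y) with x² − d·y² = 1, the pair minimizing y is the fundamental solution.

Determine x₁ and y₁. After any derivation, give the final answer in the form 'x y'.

√360 → a₀=18, period (1,36); ℓ=2 even so k=1
i=0: a=18 ⇒ p=18, q=1
i=1: a=1 ⇒ p=19, q=1
fundamental: x₁=19, y₁=1  (since 361 − 360·1 = 1)

19 1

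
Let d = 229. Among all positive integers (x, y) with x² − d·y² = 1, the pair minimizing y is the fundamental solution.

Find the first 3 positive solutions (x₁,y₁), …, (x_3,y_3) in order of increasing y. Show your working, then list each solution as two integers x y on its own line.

√229 → a₀=15, period (7,1,1,7,30); ℓ=5 odd so k=9
k=0  a_k=15  p_k/q_k = 15/1
k=1  a_k=7  p_k/q_k = 106/7
k=2  a_k=1  p_k/q_k = 121/8
k=3  a_k=1  p_k/q_k = 227/15
k=4  a_k=7  p_k/q_k = 1710/113
k=5  a_k=30  p_k/q_k = 51527/3405
k=6  a_k=7  p_k/q_k = 362399/23948
…
k=8  a_k=1  p_k/q_k = 776325/51301
k=9  a_k=7  p_k/q_k = 5848201/386460
(x₁, y₁) = (5848201, 386460);  5848201² − 229·386460² = 1 ✓
n=2: (5848201,386460)∘(5848201,386460) = (5848201·5848201+229·386460·386460, 5848201·386460+386460·5848201) = (68402909872801,4520191516920)
n=3: (68402909872801,4520191516920)∘(5848201,386460) = (5848201·68402909872801+229·386460·4520191516920, 5848201·4520191516920+386460·68402909872801) = (800067931842043513801,52869977098885735380)

5848201 386460
68402909872801 4520191516920
800067931842043513801 52869977098885735380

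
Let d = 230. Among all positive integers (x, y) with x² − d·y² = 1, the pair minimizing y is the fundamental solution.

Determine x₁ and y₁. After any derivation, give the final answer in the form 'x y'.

[15; 6,30] for √230; ℓ=2 ⇒ convergent index 1
a_0=15:  p_0=15·1+0=15,  q_0=15·0+1=1
a_1=6:  p_1=6·15+1=91,  q_1=6·1+0=6
fundamental: x₁=91, y₁=6  (since 8281 − 230·36 = 1)

91 6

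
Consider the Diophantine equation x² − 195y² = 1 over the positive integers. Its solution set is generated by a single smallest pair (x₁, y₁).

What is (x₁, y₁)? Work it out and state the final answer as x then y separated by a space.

14 1

d=195: √d = [13; 1,26] (ℓ=2, even), read p_1/q_1
step 0: (13, 1)  from 13·(1,0) + (0,1)
step 1: (14, 1)  from 1·(13,1) + (1,0)
(x₁, y₁) = (14, 1);  14² − 195·1² = 1 ✓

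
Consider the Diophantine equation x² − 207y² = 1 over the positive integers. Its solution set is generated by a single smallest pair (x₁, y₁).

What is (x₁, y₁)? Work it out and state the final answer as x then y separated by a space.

d=207: √d = [14; 2,1,1,2,1,1,2,28] (ℓ=8, even), read p_7/q_7
k=0  a_k=14  p_k/q_k = 14/1
…
k=2  a_k=1  p_k/q_k = 43/3
k=3  a_k=1  p_k/q_k = 72/5
…
k=5  a_k=1  p_k/q_k = 259/18
k=6  a_k=1  p_k/q_k = 446/31
k=7  a_k=2  p_k/q_k = 1151/80
fundamental: x₁=1151, y₁=80  (since 1324801 − 207·6400 = 1)

1151 80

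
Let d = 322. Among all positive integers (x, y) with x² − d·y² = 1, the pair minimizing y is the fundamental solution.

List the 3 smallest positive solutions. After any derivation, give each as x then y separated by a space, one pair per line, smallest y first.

323 18
208657 11628
134792099 7511670

√322 → a₀=17, period (1,16,1,34); ℓ=4 even so k=3
k=0  a_k=17  p_k/q_k = 17/1
…
k=2  a_k=16  p_k/q_k = 305/17
k=3  a_k=1  p_k/q_k = 323/18
(x₁, y₁) = (323, 18);  323² − 322·18² = 1 ✓
(323+18√322)^2 = 208657 + 11628√322
(323+18√322)^3 = 134792099 + 7511670√322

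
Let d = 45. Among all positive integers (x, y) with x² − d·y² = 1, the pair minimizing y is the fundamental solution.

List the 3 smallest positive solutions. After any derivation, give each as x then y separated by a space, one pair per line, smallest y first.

√45 = [6; 1,2,2,2,1,12, …], period ℓ=6 (even) → k=5
i=0: a=6 ⇒ p=6, q=1
…
i=3: a=2 ⇒ p=47, q=7
i=4: a=2 ⇒ p=114, q=17
i=5: a=1 ⇒ p=161, q=24
fundamental: x₁=161, y₁=24  (since 25921 − 45·576 = 1)
(161+24√45)^2 = 51841 + 7728√45
(161+24√45)^3 = 16692641 + 2488392√45

161 24
51841 7728
16692641 2488392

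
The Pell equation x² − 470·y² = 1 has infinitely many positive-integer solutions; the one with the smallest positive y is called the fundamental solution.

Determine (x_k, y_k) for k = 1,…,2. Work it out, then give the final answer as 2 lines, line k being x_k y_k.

d=470: √d = [21; 1,2,8,2,1,42] (ℓ=6, even), read p_5/q_5
step 0: (21, 1)  from 21·(1,0) + (0,1)
…
step 4: (1149, 53)  from 2·(542,25) + (65,3)
step 5: (1691, 78)  from 1·(1149,53) + (542,25)
fundamental: x₁=1691, y₁=78  (since 2859481 − 470·6084 = 1)
(1691+78√470)^2 = 5718961 + 263796√470

1691 78
5718961 263796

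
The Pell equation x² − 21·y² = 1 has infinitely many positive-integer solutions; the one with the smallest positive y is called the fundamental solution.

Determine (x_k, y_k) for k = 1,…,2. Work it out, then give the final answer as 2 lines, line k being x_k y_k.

[4; 1,1,2,1,1,8] for √21; ℓ=6 ⇒ convergent index 5
step 0: (4, 1)  from 4·(1,0) + (0,1)
…
step 2: (9, 2)  from 1·(5,1) + (4,1)
…
step 4: (32, 7)  from 1·(23,5) + (9,2)
step 5: (55, 12)  from 1·(32,7) + (23,5)
→ (55, 12).  Check: 55²=3025, 21·12²=3024, difference 1.
n=2: (55,12)∘(55,12) = (55·55+21·12·12, 55·12+12·55) = (6049,1320)

55 12
6049 1320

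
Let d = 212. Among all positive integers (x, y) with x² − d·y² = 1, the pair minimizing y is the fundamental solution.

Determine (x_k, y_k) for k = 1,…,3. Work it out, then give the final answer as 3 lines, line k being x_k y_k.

√212 = [14; 1,1,3,1,1,…,1,1,28, …], period ℓ=14 (even) → k=13
k=0  a_k=14  p_k/q_k = 14/1
k=1  a_k=1  p_k/q_k = 15/1
k=2  a_k=1  p_k/q_k = 29/2
…
k=5  a_k=1  p_k/q_k = 233/16
…
k=7  a_k=6  p_k/q_k = 2417/166
k=8  a_k=1  p_k/q_k = 2781/191
…
k=12  a_k=1  p_k/q_k = 37114/2549
k=13  a_k=1  p_k/q_k = 66249/4550
(x₁, y₁) = (66249, 4550);  66249² − 212·4550² = 1 ✓
(66249+4550√212)^2 = 8777860001 + 602865900√212
(66249+4550√212)^3 = 1163048894346249 + 79878526013650√212

66249 4550
8777860001 602865900
1163048894346249 79878526013650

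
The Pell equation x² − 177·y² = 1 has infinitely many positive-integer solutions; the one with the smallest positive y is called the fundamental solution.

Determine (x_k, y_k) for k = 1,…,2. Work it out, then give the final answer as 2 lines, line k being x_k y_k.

62423 4692
7793261857 585777432

√177 = [13; 3,3,2,8,2,3,3,26, …], period ℓ=8 (even) → k=7
i=0: a=13 ⇒ p=13, q=1
…
i=4: a=8 ⇒ p=2581, q=194
i=5: a=2 ⇒ p=5468, q=411
i=6: a=3 ⇒ p=18985, q=1427
i=7: a=3 ⇒ p=62423, q=4692
fundamental: x₁=62423, y₁=4692  (since 3896630929 − 177·22014864 = 1)
(62423+4692√177)^2 = 7793261857 + 585777432√177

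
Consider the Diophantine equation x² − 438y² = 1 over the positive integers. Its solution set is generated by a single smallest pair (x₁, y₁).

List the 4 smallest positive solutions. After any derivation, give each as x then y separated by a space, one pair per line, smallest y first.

d=438: √d = [20; 1,12,1,40] (ℓ=4, even), read p_3/q_3
a_0=20:  p_0=20·1+0=20,  q_0=20·0+1=1
…
a_2=12:  p_2=12·21+20=272,  q_2=12·1+1=13
a_3=1:  p_3=1·272+21=293,  q_3=1·13+1=14
→ (293, 14).  Check: 293²=85849, 438·14²=85848, difference 1.
(x_2, y_2) = (293·293 + 438·14·14, 293·14 + 14·293) = (171697, 8204)
(x_3, y_3) = (293·171697 + 438·14·8204, 293·8204 + 14·171697) = (100614149, 4807530)
(x_4, y_4) = (293·100614149 + 438·14·4807530, 293·4807530 + 14·100614149) = (58959719617, 2817204376)

293 14
171697 8204
100614149 4807530
58959719617 2817204376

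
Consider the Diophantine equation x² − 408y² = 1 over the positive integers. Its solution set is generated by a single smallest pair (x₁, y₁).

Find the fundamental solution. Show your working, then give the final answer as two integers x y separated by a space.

√408 = [20; 5,40, …], period ℓ=2 (even) → k=1
i=0: a=20 ⇒ p=20, q=1
i=1: a=5 ⇒ p=101, q=5
fundamental: x₁=101, y₁=5  (since 10201 − 408·25 = 1)

101 5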